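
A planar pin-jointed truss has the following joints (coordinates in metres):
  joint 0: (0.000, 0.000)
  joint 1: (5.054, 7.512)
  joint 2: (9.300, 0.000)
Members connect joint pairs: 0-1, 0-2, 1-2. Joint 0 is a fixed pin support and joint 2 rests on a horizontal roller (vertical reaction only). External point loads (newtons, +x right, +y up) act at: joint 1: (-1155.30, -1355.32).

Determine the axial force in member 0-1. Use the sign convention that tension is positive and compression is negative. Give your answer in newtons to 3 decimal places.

N=3 nodes, M=3 members, R=3 reactions → 2N=6, M+R=6
member 0 (0-1): L=9.0539, (cx,cy)=(0.5582,0.8297)
member 1 (0-2): L=9.3000, (cx,cy)=(1.0000,0.0000)
member 2 (1-2): L=8.6289, (cx,cy)=(0.4921,-0.8706)
solve A·x = −loads:
  F[0-1] = -1870.5217 N (compression)
  F[0-2] = -111.1511 N (compression)
  F[1-2] = +225.8872 N (tension)
  Rx@0 = +1155.3000 N
  Ry@0 = +1551.9680 N
  Ry@2 = -196.6480 N

-1870.522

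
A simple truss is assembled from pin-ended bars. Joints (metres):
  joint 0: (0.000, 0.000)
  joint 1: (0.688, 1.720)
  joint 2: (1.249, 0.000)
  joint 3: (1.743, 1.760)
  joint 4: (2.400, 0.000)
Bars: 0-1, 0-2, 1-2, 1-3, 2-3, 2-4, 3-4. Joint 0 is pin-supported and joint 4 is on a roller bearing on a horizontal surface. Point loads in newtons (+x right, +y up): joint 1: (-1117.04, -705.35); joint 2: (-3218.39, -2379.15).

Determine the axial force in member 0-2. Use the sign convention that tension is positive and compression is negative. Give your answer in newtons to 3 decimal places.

-3357.552

N=5 nodes, M=7 members, R=3 reactions → 2N=10, M+R=10
member 0 (0-1): L=1.8525, (cx,cy)=(0.3714,0.9285)
member 1 (0-2): L=1.2490, (cx,cy)=(1.0000,0.0000)
member 2 (1-2): L=1.8092, (cx,cy)=(0.3101,-0.9507)
member 3 (1-3): L=1.0558, (cx,cy)=(0.9993,0.0379)
member 4 (2-3): L=1.8280, (cx,cy)=(0.2702,0.9628)
member 5 (2-4): L=1.1510, (cx,cy)=(1.0000,0.0000)
member 6 (3-4): L=1.8786, (cx,cy)=(0.3497,-0.9369)
solve A·x = −loads:
  F[0-1] = -2633.0178 N (compression)
  F[0-2] = -3357.5517 N (compression)
  F[1-2] = +1812.6594 N (tension)
  F[1-3] = -423.2220 N (compression)
  F[2-3] = +681.1837 N (tension)
  F[2-4] = +238.8360 N (tension)
  F[3-4] = -682.9291 N (compression)
  Rx@0 = +4335.4300 N
  Ry@0 = +2444.6957 N
  Ry@4 = +639.8043 N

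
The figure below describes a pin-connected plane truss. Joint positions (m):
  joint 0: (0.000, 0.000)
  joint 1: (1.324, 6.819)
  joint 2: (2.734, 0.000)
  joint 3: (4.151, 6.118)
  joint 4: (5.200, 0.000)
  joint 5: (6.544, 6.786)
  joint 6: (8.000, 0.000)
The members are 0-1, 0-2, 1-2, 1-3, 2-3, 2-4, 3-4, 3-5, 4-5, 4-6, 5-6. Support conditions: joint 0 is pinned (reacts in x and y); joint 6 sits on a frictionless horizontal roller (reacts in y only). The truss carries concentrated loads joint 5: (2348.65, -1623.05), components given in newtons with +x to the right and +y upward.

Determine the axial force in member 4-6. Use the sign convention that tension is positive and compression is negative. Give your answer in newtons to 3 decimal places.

712.315

N=7 nodes, M=11 members, R=3 reactions → 2N=14, M+R=14
member 0 (0-1): L=6.9463, (cx,cy)=(0.1906,0.9817)
member 1 (0-2): L=2.7340, (cx,cy)=(1.0000,0.0000)
member 2 (1-2): L=6.9633, (cx,cy)=(0.2025,-0.9793)
member 3 (1-3): L=2.9126, (cx,cy)=(0.9706,-0.2407)
member 4 (2-3): L=6.2800, (cx,cy)=(0.2256,0.9742)
member 5 (2-4): L=2.4660, (cx,cy)=(1.0000,0.0000)
member 6 (3-4): L=6.2073, (cx,cy)=(0.1690,-0.9856)
member 7 (3-5): L=2.4845, (cx,cy)=(0.9632,0.2689)
member 8 (4-5): L=6.9178, (cx,cy)=(0.1943,0.9809)
member 9 (4-6): L=2.8000, (cx,cy)=(1.0000,0.0000)
member 10 (5-6): L=6.9404, (cx,cy)=(0.2098,-0.9777)
solve A·x = −loads:
  F[0-1] = +1728.5364 N (tension)
  F[0-2] = +2019.1844 N (tension)
  F[1-2] = -1914.3207 N (compression)
  F[1-3] = +738.8168 N (tension)
  F[2-3] = +1924.2889 N (tension)
  F[2-4] = +1197.3566 N (tension)
  F[3-4] = -1331.7951 N (compression)
  F[3-5] = +1428.9797 N (tension)
  F[4-5] = +1338.1367 N (tension)
  F[4-6] = +712.3151 N (tension)
  F[5-6] = -3395.4544 N (compression)
  Rx@0 = -2348.6500 N
  Ry@0 = -1696.8473 N
  Ry@6 = +3319.8973 N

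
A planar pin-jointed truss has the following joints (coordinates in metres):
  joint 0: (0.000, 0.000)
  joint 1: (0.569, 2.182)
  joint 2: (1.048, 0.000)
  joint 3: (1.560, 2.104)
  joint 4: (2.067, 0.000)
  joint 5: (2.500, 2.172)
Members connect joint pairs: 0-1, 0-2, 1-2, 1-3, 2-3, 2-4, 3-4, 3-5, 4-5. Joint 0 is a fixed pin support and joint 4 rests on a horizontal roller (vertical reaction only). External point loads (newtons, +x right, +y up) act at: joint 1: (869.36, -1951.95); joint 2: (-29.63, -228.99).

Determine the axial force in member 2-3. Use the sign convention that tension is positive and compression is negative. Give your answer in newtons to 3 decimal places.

N=6 nodes, M=9 members, R=3 reactions → 2N=12, M+R=12
member 0 (0-1): L=2.2550, (cx,cy)=(0.2523,0.9676)
member 1 (0-2): L=1.0480, (cx,cy)=(1.0000,0.0000)
member 2 (1-2): L=2.2340, (cx,cy)=(0.2144,-0.9767)
member 3 (1-3): L=0.9941, (cx,cy)=(0.9969,-0.0785)
member 4 (2-3): L=2.1654, (cx,cy)=(0.2364,0.9716)
member 5 (2-4): L=1.0190, (cx,cy)=(1.0000,0.0000)
member 6 (3-4): L=2.1642, (cx,cy)=(0.2343,-0.9722)
member 7 (3-5): L=0.9425, (cx,cy)=(0.9974,0.0722)
member 8 (4-5): L=2.2147, (cx,cy)=(0.1955,0.9807)
solve A·x = −loads:
  F[0-1] = -630.1734 N (compression)
  F[0-2] = +998.7427 N (tension)
  F[1-2] = -1313.9620 N (compression)
  F[1-3] = -748.9451 N (compression)
  F[2-3] = +1556.5278 N (tension)
  F[2-4] = +378.6014 N (tension)
  F[3-4] = -1616.1306 N (compression)
  F[3-5] = -0.0000 N (tension)
  F[4-5] = +0.0000 N (tension)
  Rx@0 = -839.7300 N
  Ry@0 = +609.7815 N
  Ry@4 = +1571.1585 N

1556.528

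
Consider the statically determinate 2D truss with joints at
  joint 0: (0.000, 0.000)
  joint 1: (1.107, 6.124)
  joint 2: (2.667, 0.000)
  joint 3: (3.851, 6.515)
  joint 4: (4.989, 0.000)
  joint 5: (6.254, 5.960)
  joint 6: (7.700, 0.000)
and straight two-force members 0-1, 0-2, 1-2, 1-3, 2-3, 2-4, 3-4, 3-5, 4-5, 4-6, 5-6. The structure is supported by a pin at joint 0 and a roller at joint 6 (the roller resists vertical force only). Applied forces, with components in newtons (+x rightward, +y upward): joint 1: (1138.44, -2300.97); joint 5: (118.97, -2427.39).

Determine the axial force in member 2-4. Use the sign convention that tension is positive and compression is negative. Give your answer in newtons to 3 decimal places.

N=7 nodes, M=11 members, R=3 reactions → 2N=14, M+R=14
member 0 (0-1): L=6.2232, (cx,cy)=(0.1779,0.9841)
member 1 (0-2): L=2.6670, (cx,cy)=(1.0000,0.0000)
member 2 (1-2): L=6.3196, (cx,cy)=(0.2469,-0.9691)
member 3 (1-3): L=2.7717, (cx,cy)=(0.9900,0.1411)
member 4 (2-3): L=6.6217, (cx,cy)=(0.1788,0.9839)
member 5 (2-4): L=2.3220, (cx,cy)=(1.0000,0.0000)
member 6 (3-4): L=6.6136, (cx,cy)=(0.1721,-0.9851)
member 7 (3-5): L=2.4663, (cx,cy)=(0.9744,-0.2250)
member 8 (4-5): L=6.0928, (cx,cy)=(0.2076,0.9782)
member 9 (4-6): L=2.7110, (cx,cy)=(1.0000,0.0000)
member 10 (5-6): L=6.1329, (cx,cy)=(0.2358,-0.9718)
solve A·x = −loads:
  F[0-1] = -1451.6488 N (compression)
  F[0-2] = +1515.6313 N (tension)
  F[1-2] = -1066.9753 N (compression)
  F[1-3] = -1144.7234 N (compression)
  F[2-3] = +1050.8915 N (tension)
  F[2-4] = +1064.3407 N (tension)
  F[3-4] = -691.9473 N (compression)
  F[3-5] = -848.0609 N (compression)
  F[4-5] = +696.8112 N (tension)
  F[4-6] = +800.6041 N (tension)
  F[5-6] = -3395.5938 N (compression)
  Rx@0 = -1257.4100 N
  Ry@0 = +1428.4978 N
  Ry@6 = +3299.8622 N

1064.341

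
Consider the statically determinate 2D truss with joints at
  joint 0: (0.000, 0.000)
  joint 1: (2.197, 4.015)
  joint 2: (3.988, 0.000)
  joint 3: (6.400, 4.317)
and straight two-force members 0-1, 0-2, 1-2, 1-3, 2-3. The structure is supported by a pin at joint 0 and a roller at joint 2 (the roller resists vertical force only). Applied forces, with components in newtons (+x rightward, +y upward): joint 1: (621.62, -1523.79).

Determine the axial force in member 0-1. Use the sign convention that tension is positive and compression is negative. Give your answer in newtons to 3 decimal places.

-66.687

N=4 nodes, M=5 members, R=3 reactions → 2N=8, M+R=8
member 0 (0-1): L=4.5768, (cx,cy)=(0.4800,0.8773)
member 1 (0-2): L=3.9880, (cx,cy)=(1.0000,0.0000)
member 2 (1-2): L=4.3964, (cx,cy)=(0.4074,-0.9133)
member 3 (1-3): L=4.2138, (cx,cy)=(0.9974,0.0717)
member 4 (2-3): L=4.9451, (cx,cy)=(0.4878,0.8730)
solve A·x = −loads:
  F[0-1] = -66.6871 N (compression)
  F[0-2] = +653.6319 N (tension)
  F[1-2] = -1604.4642 N (compression)
  F[1-3] = -0.0000 N (compression)
  F[2-3] = +0.0000 N (tension)
  Rx@0 = -621.6200 N
  Ry@0 = +58.5014 N
  Ry@2 = +1465.2886 N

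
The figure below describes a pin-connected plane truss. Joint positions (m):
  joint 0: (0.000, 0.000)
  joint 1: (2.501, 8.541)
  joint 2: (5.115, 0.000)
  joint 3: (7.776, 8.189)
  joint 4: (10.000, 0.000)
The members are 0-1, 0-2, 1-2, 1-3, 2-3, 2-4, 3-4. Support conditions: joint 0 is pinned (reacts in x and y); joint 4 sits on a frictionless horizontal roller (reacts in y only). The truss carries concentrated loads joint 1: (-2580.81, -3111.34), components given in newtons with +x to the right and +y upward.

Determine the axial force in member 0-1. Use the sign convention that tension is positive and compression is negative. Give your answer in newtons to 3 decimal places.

-4727.996

N=5 nodes, M=7 members, R=3 reactions → 2N=10, M+R=10
member 0 (0-1): L=8.8996, (cx,cy)=(0.2810,0.9597)
member 1 (0-2): L=5.1150, (cx,cy)=(1.0000,0.0000)
member 2 (1-2): L=8.9321, (cx,cy)=(0.2927,-0.9562)
member 3 (1-3): L=5.2867, (cx,cy)=(0.9978,-0.0666)
member 4 (2-3): L=8.6105, (cx,cy)=(0.3090,0.9510)
member 5 (2-4): L=4.8850, (cx,cy)=(1.0000,0.0000)
member 6 (3-4): L=8.4856, (cx,cy)=(0.2621,-0.9650)
solve A·x = −loads:
  F[0-1] = -4727.9963 N (compression)
  F[0-2] = -1252.1369 N (compression)
  F[1-2] = +1433.3121 N (tension)
  F[1-3] = +834.5247 N (tension)
  F[2-3] = -1441.1036 N (compression)
  F[2-4] = -387.3121 N (compression)
  F[3-4] = +1477.7819 N (tension)
  Rx@0 = +2580.8100 N
  Ry@0 = +4537.4637 N
  Ry@4 = -1426.1237 N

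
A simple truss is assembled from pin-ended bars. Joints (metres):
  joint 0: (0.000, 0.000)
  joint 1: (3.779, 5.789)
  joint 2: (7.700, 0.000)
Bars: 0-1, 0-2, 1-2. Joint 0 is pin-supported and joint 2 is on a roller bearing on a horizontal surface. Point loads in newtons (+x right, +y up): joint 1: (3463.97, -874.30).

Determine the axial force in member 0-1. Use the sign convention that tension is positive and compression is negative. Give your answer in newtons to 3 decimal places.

N=3 nodes, M=3 members, R=3 reactions → 2N=6, M+R=6
member 0 (0-1): L=6.9133, (cx,cy)=(0.5466,0.8374)
member 1 (0-2): L=7.7000, (cx,cy)=(1.0000,0.0000)
member 2 (1-2): L=6.9919, (cx,cy)=(0.5608,-0.8280)
solve A·x = −loads:
  F[0-1] = +2578.3730 N (tension)
  F[0-2] = +2054.5552 N (tension)
  F[1-2] = -3663.6721 N (compression)
  Rx@0 = -3463.9700 N
  Ry@0 = -2159.0639 N
  Ry@2 = +3033.3639 N

2578.373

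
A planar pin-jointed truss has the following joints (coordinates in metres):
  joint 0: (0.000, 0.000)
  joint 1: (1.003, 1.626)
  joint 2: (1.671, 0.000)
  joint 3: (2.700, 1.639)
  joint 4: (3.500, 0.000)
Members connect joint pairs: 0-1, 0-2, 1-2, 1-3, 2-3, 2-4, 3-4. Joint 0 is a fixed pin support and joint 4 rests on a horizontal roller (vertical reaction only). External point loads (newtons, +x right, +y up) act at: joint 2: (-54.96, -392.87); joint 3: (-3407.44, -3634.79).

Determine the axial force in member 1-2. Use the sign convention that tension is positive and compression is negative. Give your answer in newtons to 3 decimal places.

N=5 nodes, M=7 members, R=3 reactions → 2N=10, M+R=10
member 0 (0-1): L=1.9105, (cx,cy)=(0.5250,0.8511)
member 1 (0-2): L=1.6710, (cx,cy)=(1.0000,0.0000)
member 2 (1-2): L=1.7579, (cx,cy)=(0.3800,-0.9250)
member 3 (1-3): L=1.6970, (cx,cy)=(1.0000,0.0077)
member 4 (2-3): L=1.9352, (cx,cy)=(0.5317,0.8469)
member 5 (2-4): L=1.8290, (cx,cy)=(1.0000,0.0000)
member 6 (3-4): L=1.8238, (cx,cy)=(0.4386,-0.8987)
solve A·x = −loads:
  F[0-1] = -3092.1925 N (compression)
  F[0-2] = -1838.9913 N (compression)
  F[1-2] = +2822.8738 N (tension)
  F[1-3] = -2696.1962 N (compression)
  F[2-3] = -2619.1813 N (compression)
  F[2-4] = +681.3387 N (tension)
  F[3-4] = -1553.2994 N (compression)
  Rx@0 = +3462.4000 N
  Ry@0 = +2631.7673 N
  Ry@4 = +1395.8927 N

2822.874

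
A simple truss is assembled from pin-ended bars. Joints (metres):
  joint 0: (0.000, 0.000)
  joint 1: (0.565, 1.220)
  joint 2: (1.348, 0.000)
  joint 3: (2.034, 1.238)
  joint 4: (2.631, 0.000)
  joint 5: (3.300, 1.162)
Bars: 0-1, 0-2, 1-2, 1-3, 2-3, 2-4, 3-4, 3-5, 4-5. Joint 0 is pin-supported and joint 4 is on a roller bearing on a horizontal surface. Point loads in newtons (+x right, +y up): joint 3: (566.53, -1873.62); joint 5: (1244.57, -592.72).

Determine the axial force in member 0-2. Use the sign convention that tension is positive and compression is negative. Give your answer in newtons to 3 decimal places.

1560.174

N=6 nodes, M=9 members, R=3 reactions → 2N=12, M+R=12
member 0 (0-1): L=1.3445, (cx,cy)=(0.4202,0.9074)
member 1 (0-2): L=1.3480, (cx,cy)=(1.0000,0.0000)
member 2 (1-2): L=1.4497, (cx,cy)=(0.5401,-0.8416)
member 3 (1-3): L=1.4691, (cx,cy)=(0.9999,0.0123)
member 4 (2-3): L=1.4154, (cx,cy)=(0.4847,0.8747)
member 5 (2-4): L=1.2830, (cx,cy)=(1.0000,0.0000)
member 6 (3-4): L=1.3744, (cx,cy)=(0.4344,-0.9007)
member 7 (3-5): L=1.2683, (cx,cy)=(0.9982,-0.0599)
member 8 (4-5): L=1.3408, (cx,cy)=(0.4989,0.8666)
solve A·x = −loads:
  F[0-1] = +597.1051 N (tension)
  F[0-2] = +1560.1744 N (tension)
  F[1-2] = -635.1652 N (compression)
  F[1-3] = +594.0419 N (tension)
  F[2-3] = +611.1232 N (tension)
  F[2-4] = +920.9017 N (tension)
  F[3-4] = -2783.7840 N (compression)
  F[3-5] = +1535.5990 N (tension)
  F[4-5] = -577.7551 N (compression)
  Rx@0 = -1811.1000 N
  Ry@0 = -541.8217 N
  Ry@4 = +3008.1617 N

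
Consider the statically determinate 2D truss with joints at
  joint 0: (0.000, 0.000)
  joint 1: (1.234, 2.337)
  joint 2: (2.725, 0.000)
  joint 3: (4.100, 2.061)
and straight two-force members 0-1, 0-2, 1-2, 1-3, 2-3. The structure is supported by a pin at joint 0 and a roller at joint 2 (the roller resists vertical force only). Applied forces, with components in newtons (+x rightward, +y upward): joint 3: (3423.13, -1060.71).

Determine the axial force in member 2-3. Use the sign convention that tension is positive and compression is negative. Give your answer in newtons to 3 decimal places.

-825.765

N=4 nodes, M=5 members, R=3 reactions → 2N=8, M+R=8
member 0 (0-1): L=2.6428, (cx,cy)=(0.4669,0.8843)
member 1 (0-2): L=2.7250, (cx,cy)=(1.0000,0.0000)
member 2 (1-2): L=2.7721, (cx,cy)=(0.5379,-0.8430)
member 3 (1-3): L=2.8793, (cx,cy)=(0.9954,-0.0959)
member 4 (2-3): L=2.4776, (cx,cy)=(0.5550,0.8319)
solve A·x = −loads:
  F[0-1] = +3533.0318 N (tension)
  F[0-2] = +1773.4470 N (tension)
  F[1-2] = -4149.3113 N (compression)
  F[1-3] = +3899.3693 N (tension)
  F[2-3] = -825.7651 N (compression)
  Rx@0 = -3423.1300 N
  Ry@0 = -3124.2375 N
  Ry@2 = +4184.9475 N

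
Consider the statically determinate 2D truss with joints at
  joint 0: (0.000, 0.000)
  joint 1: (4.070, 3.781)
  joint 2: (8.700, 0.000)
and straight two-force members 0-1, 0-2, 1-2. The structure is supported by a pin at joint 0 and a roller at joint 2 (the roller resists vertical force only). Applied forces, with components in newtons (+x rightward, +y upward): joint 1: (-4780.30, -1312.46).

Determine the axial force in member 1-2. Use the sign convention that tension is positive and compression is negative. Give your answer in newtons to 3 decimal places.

N=3 nodes, M=3 members, R=3 reactions → 2N=6, M+R=6
member 0 (0-1): L=5.5553, (cx,cy)=(0.7326,0.6806)
member 1 (0-2): L=8.7000, (cx,cy)=(1.0000,0.0000)
member 2 (1-2): L=5.9777, (cx,cy)=(0.7745,-0.6325)
solve A·x = −loads:
  F[0-1] = -4078.6203 N (compression)
  F[0-2] = -1792.1412 N (compression)
  F[1-2] = +2313.7964 N (tension)
  Rx@0 = +4780.3000 N
  Ry@0 = +2775.9775 N
  Ry@2 = -1463.5175 N

2313.796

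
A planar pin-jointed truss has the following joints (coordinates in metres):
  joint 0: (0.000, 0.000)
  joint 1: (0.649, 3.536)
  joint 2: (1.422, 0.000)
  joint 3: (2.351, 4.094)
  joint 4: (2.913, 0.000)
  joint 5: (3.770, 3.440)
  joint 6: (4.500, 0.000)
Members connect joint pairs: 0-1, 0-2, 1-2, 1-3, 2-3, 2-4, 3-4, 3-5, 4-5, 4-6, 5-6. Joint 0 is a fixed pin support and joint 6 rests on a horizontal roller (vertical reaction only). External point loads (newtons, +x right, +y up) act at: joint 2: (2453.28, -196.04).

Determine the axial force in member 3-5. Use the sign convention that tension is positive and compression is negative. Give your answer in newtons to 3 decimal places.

N=7 nodes, M=11 members, R=3 reactions → 2N=14, M+R=14
member 0 (0-1): L=3.5951, (cx,cy)=(0.1805,0.9836)
member 1 (0-2): L=1.4220, (cx,cy)=(1.0000,0.0000)
member 2 (1-2): L=3.6195, (cx,cy)=(0.2136,-0.9769)
member 3 (1-3): L=1.7911, (cx,cy)=(0.9502,0.3115)
member 4 (2-3): L=4.1981, (cx,cy)=(0.2213,0.9752)
member 5 (2-4): L=1.4910, (cx,cy)=(1.0000,0.0000)
member 6 (3-4): L=4.1324, (cx,cy)=(0.1360,-0.9907)
member 7 (3-5): L=1.5625, (cx,cy)=(0.9082,-0.4186)
member 8 (4-5): L=3.5451, (cx,cy)=(0.2417,0.9703)
member 9 (4-6): L=1.5870, (cx,cy)=(1.0000,0.0000)
member 10 (5-6): L=3.5166, (cx,cy)=(0.2076,-0.9782)
solve A·x = −loads:
  F[0-1] = -136.3312 N (compression)
  F[0-2] = +2477.8912 N (tension)
  F[1-2] = +120.3716 N (tension)
  F[1-3] = -52.9536 N (compression)
  F[2-3] = +80.4398 N (tension)
  F[2-4] = +32.5177 N (tension)
  F[3-4] = -50.6036 N (compression)
  F[3-5] = -28.2274 N (compression)
  F[4-5] = +51.6658 N (tension)
  F[4-6] = +13.1461 N (tension)
  F[5-6] = -63.3281 N (compression)
  Rx@0 = -2453.2800 N
  Ry@0 = +134.0914 N
  Ry@6 = +61.9486 N

-28.227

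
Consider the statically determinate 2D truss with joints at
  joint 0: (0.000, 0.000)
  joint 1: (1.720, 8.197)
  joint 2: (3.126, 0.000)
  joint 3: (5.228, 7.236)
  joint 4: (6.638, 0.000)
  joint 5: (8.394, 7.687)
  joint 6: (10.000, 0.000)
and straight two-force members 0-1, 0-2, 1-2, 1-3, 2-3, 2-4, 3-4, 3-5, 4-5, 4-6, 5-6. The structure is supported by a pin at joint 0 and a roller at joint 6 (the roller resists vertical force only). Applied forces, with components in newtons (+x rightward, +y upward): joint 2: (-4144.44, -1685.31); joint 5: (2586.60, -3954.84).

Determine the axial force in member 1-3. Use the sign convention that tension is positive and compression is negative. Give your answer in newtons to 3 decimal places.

80.778

N=7 nodes, M=11 members, R=3 reactions → 2N=14, M+R=14
member 0 (0-1): L=8.3755, (cx,cy)=(0.2054,0.9787)
member 1 (0-2): L=3.1260, (cx,cy)=(1.0000,0.0000)
member 2 (1-2): L=8.3167, (cx,cy)=(0.1691,-0.9856)
member 3 (1-3): L=3.6372, (cx,cy)=(0.9645,-0.2642)
member 4 (2-3): L=7.5351, (cx,cy)=(0.2790,0.9603)
member 5 (2-4): L=3.5120, (cx,cy)=(1.0000,0.0000)
member 6 (3-4): L=7.3721, (cx,cy)=(0.1913,-0.9815)
member 7 (3-5): L=3.1980, (cx,cy)=(0.9900,0.1410)
member 8 (4-5): L=7.8850, (cx,cy)=(0.2227,0.9749)
member 9 (4-6): L=3.3620, (cx,cy)=(1.0000,0.0000)
member 10 (5-6): L=7.8530, (cx,cy)=(0.2045,-0.9789)
solve A·x = −loads:
  F[0-1] = +198.9299 N (tension)
  F[0-2] = -1598.6924 N (compression)
  F[1-2] = -219.1874 N (compression)
  F[1-3] = +80.7780 N (tension)
  F[2-3] = +1979.9408 N (tension)
  F[2-4] = +1956.3677 N (tension)
  F[3-4] = -1774.6335 N (compression)
  F[3-5] = +979.4407 N (tension)
  F[4-5] = +1786.7429 N (tension)
  F[4-6] = +1219.0390 N (tension)
  F[5-6] = -5960.8233 N (compression)
  Rx@0 = +1557.8400 N
  Ry@0 = -194.6900 N
  Ry@6 = +5834.8400 N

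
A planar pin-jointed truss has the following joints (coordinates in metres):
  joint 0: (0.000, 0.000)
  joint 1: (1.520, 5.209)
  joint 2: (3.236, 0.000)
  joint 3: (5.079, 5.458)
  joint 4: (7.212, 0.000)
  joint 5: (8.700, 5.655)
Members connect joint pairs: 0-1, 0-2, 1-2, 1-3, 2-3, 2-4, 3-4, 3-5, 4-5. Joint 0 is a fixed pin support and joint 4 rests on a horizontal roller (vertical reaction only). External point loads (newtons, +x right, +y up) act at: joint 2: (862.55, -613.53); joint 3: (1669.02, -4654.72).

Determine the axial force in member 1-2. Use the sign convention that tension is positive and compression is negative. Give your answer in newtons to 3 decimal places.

455.478

N=6 nodes, M=9 members, R=3 reactions → 2N=12, M+R=12
member 0 (0-1): L=5.4262, (cx,cy)=(0.2801,0.9600)
member 1 (0-2): L=3.2360, (cx,cy)=(1.0000,0.0000)
member 2 (1-2): L=5.4844, (cx,cy)=(0.3129,-0.9498)
member 3 (1-3): L=3.5677, (cx,cy)=(0.9976,0.0698)
member 4 (2-3): L=5.7608, (cx,cy)=(0.3199,0.9474)
member 5 (2-4): L=3.9760, (cx,cy)=(1.0000,0.0000)
member 6 (3-4): L=5.8600, (cx,cy)=(0.3640,-0.9314)
member 7 (3-5): L=3.6264, (cx,cy)=(0.9985,0.0543)
member 8 (4-5): L=5.8475, (cx,cy)=(0.2545,0.9671)
solve A·x = −loads:
  F[0-1] = -470.6451 N (compression)
  F[0-2] = +2663.4073 N (tension)
  F[1-2] = +455.4779 N (tension)
  F[1-3] = -275.0220 N (compression)
  F[2-3] = +190.9578 N (tension)
  F[2-4] = +1882.2796 N (tension)
  F[3-4] = -5171.1836 N (compression)
  F[3-5] = +0.0000 N (tension)
  F[4-5] = -0.0000 N (compression)
  Rx@0 = -2531.5700 N
  Ry@0 = +451.8028 N
  Ry@4 = +4816.4472 N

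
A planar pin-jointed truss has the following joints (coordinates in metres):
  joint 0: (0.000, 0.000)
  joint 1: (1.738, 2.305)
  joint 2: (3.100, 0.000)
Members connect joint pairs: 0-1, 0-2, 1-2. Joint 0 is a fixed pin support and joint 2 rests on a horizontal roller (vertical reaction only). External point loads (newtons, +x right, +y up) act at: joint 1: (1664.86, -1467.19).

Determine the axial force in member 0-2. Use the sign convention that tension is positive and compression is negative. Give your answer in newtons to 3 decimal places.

1217.514

N=3 nodes, M=3 members, R=3 reactions → 2N=6, M+R=6
member 0 (0-1): L=2.8868, (cx,cy)=(0.6020,0.7985)
member 1 (0-2): L=3.1000, (cx,cy)=(1.0000,0.0000)
member 2 (1-2): L=2.6773, (cx,cy)=(0.5087,-0.8609)
solve A·x = −loads:
  F[0-1] = +743.0396 N (tension)
  F[0-2] = +1217.5139 N (tension)
  F[1-2] = -2393.3043 N (compression)
  Rx@0 = -1664.8600 N
  Ry@0 = -593.2869 N
  Ry@2 = +2060.4769 N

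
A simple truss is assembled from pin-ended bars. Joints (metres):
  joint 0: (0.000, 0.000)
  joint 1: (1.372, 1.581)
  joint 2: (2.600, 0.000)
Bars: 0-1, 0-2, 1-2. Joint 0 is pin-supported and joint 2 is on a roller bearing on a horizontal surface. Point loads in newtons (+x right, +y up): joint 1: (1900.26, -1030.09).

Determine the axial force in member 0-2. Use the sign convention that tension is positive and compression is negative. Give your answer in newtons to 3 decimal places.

1319.712

N=3 nodes, M=3 members, R=3 reactions → 2N=6, M+R=6
member 0 (0-1): L=2.0933, (cx,cy)=(0.6554,0.7553)
member 1 (0-2): L=2.6000, (cx,cy)=(1.0000,0.0000)
member 2 (1-2): L=2.0019, (cx,cy)=(0.6134,-0.7898)
solve A·x = −loads:
  F[0-1] = +885.7637 N (tension)
  F[0-2] = +1319.7115 N (tension)
  F[1-2] = -2151.3934 N (compression)
  Rx@0 = -1900.2600 N
  Ry@0 = -668.9848 N
  Ry@2 = +1699.0748 N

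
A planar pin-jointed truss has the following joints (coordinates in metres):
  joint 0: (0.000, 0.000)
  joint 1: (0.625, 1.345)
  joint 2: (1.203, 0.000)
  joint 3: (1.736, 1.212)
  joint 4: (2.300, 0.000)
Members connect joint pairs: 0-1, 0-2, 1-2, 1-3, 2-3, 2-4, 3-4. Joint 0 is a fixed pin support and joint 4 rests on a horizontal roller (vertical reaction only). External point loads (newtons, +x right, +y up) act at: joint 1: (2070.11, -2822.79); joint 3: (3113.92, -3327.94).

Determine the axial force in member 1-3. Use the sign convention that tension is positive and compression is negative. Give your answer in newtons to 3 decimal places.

-929.286

N=5 nodes, M=7 members, R=3 reactions → 2N=10, M+R=10
member 0 (0-1): L=1.4831, (cx,cy)=(0.4214,0.9069)
member 1 (0-2): L=1.2030, (cx,cy)=(1.0000,0.0000)
member 2 (1-2): L=1.4639, (cx,cy)=(0.3948,-0.9188)
member 3 (1-3): L=1.1189, (cx,cy)=(0.9929,-0.1189)
member 4 (2-3): L=1.3240, (cx,cy)=(0.4026,0.9154)
member 5 (2-4): L=1.0970, (cx,cy)=(1.0000,0.0000)
member 6 (3-4): L=1.3368, (cx,cy)=(0.4219,-0.9066)
solve A·x = −loads:
  F[0-1] = -22.4194 N (compression)
  F[0-2] = +5193.4777 N (tension)
  F[1-2] = -2930.0497 N (compression)
  F[1-3] = -929.2861 N (compression)
  F[2-3] = +2940.8140 N (tension)
  F[2-4] = +2852.7597 N (tension)
  F[3-4] = -6761.6584 N (compression)
  Rx@0 = -5184.0300 N
  Ry@0 = +20.3315 N
  Ry@4 = +6130.3985 N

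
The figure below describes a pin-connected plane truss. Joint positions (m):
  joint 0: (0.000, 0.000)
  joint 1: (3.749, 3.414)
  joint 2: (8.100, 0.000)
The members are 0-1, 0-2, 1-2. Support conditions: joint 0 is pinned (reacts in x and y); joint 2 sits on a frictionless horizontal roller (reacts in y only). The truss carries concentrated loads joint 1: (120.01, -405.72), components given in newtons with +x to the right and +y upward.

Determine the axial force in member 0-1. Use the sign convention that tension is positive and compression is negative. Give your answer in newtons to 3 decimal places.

-248.559

N=3 nodes, M=3 members, R=3 reactions → 2N=6, M+R=6
member 0 (0-1): L=5.0705, (cx,cy)=(0.7394,0.6733)
member 1 (0-2): L=8.1000, (cx,cy)=(1.0000,0.0000)
member 2 (1-2): L=5.5305, (cx,cy)=(0.7867,-0.6173)
solve A·x = −loads:
  F[0-1] = -248.5587 N (compression)
  F[0-2] = +303.7865 N (tension)
  F[1-2] = -386.1402 N (compression)
  Rx@0 = -120.0100 N
  Ry@0 = +167.3548 N
  Ry@2 = +238.3652 N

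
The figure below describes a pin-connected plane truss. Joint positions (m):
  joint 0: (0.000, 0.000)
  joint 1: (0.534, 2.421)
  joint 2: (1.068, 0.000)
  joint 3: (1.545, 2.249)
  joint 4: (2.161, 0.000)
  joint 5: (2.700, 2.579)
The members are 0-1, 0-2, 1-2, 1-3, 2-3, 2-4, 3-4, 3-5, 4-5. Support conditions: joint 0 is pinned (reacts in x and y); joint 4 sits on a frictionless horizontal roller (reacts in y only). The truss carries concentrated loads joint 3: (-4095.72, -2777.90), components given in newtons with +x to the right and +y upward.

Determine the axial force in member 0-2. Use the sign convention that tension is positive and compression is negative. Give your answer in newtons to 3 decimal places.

N=6 nodes, M=9 members, R=3 reactions → 2N=12, M+R=12
member 0 (0-1): L=2.4792, (cx,cy)=(0.2154,0.9765)
member 1 (0-2): L=1.0680, (cx,cy)=(1.0000,0.0000)
member 2 (1-2): L=2.4792, (cx,cy)=(0.2154,-0.9765)
member 3 (1-3): L=1.0255, (cx,cy)=(0.9858,-0.1677)
member 4 (2-3): L=2.2990, (cx,cy)=(0.2075,0.9782)
member 5 (2-4): L=1.0930, (cx,cy)=(1.0000,0.0000)
member 6 (3-4): L=2.3318, (cx,cy)=(0.2642,-0.9645)
member 7 (3-5): L=1.2012, (cx,cy)=(0.9615,0.2747)
member 8 (4-5): L=2.6347, (cx,cy)=(0.2046,0.9789)
solve A·x = −loads:
  F[0-1] = -5175.8447 N (compression)
  F[0-2] = -2980.8809 N (compression)
  F[1-2] = +5579.4396 N (tension)
  F[1-3] = -2349.8961 N (compression)
  F[2-3] = -5569.6753 N (compression)
  F[2-4] = -623.5199 N (compression)
  F[3-4] = +2360.3015 N (tension)
  F[3-5] = -0.0000 N (tension)
  F[4-5] = -0.0000 N (tension)
  Rx@0 = +4095.7200 N
  Ry@0 = +5054.3548 N
  Ry@4 = -2276.4548 N

-2980.881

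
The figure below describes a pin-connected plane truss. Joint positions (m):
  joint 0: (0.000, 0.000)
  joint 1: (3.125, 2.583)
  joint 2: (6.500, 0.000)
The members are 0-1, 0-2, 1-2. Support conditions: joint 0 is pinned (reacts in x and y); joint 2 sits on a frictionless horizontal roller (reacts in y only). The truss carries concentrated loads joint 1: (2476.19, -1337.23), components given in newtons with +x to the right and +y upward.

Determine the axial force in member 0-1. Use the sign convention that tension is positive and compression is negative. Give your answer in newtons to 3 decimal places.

N=3 nodes, M=3 members, R=3 reactions → 2N=6, M+R=6
member 0 (0-1): L=4.0543, (cx,cy)=(0.7708,0.6371)
member 1 (0-2): L=6.5000, (cx,cy)=(1.0000,0.0000)
member 2 (1-2): L=4.2500, (cx,cy)=(0.7941,-0.6078)
solve A·x = −loads:
  F[0-1] = +454.6691 N (tension)
  F[0-2] = +2125.7389 N (tension)
  F[1-2] = -2676.8574 N (compression)
  Rx@0 = -2476.1900 N
  Ry@0 = -289.6688 N
  Ry@2 = +1626.8988 N

454.669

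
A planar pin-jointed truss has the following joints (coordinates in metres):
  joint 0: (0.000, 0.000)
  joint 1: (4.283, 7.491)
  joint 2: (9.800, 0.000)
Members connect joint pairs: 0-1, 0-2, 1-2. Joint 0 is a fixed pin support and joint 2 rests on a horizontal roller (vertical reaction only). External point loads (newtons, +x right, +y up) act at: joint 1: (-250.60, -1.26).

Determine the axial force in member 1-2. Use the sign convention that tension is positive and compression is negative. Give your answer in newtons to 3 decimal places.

N=3 nodes, M=3 members, R=3 reactions → 2N=6, M+R=6
member 0 (0-1): L=8.6290, (cx,cy)=(0.4964,0.8681)
member 1 (0-2): L=9.8000, (cx,cy)=(1.0000,0.0000)
member 2 (1-2): L=9.3034, (cx,cy)=(0.5930,-0.8052)
solve A·x = −loads:
  F[0-1] = -221.4722 N (compression)
  F[0-2] = -140.6720 N (compression)
  F[1-2] = +237.2161 N (tension)
  Rx@0 = +250.6000 N
  Ry@0 = +192.2649 N
  Ry@2 = -191.0049 N

237.216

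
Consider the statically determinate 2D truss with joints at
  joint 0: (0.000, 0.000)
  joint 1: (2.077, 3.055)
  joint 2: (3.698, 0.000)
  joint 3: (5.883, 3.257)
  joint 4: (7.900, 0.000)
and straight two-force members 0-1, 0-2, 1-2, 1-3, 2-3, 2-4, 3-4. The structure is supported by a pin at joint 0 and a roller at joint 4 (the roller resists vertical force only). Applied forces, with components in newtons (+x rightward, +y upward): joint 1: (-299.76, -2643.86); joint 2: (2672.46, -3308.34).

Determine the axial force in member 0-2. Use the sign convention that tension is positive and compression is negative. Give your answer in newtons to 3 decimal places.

4972.778

N=5 nodes, M=7 members, R=3 reactions → 2N=10, M+R=10
member 0 (0-1): L=3.6942, (cx,cy)=(0.5622,0.8270)
member 1 (0-2): L=3.6980, (cx,cy)=(1.0000,0.0000)
member 2 (1-2): L=3.4584, (cx,cy)=(0.4687,-0.8834)
member 3 (1-3): L=3.8114, (cx,cy)=(0.9986,0.0530)
member 4 (2-3): L=3.9220, (cx,cy)=(0.5571,0.8304)
member 5 (2-4): L=4.2020, (cx,cy)=(1.0000,0.0000)
member 6 (3-4): L=3.8310, (cx,cy)=(0.5265,-0.8502)
solve A·x = −loads:
  F[0-1] = -4624.5319 N (compression)
  F[0-2] = +4972.7782 N (tension)
  F[1-2] = +1165.3832 N (tension)
  F[1-3] = -2850.5527 N (compression)
  F[2-3] = +2744.2092 N (tension)
  F[2-4] = +1317.7192 N (tension)
  F[3-4] = -2502.7981 N (compression)
  Rx@0 = -2372.7000 N
  Ry@0 = +3824.3808 N
  Ry@4 = +2127.8192 N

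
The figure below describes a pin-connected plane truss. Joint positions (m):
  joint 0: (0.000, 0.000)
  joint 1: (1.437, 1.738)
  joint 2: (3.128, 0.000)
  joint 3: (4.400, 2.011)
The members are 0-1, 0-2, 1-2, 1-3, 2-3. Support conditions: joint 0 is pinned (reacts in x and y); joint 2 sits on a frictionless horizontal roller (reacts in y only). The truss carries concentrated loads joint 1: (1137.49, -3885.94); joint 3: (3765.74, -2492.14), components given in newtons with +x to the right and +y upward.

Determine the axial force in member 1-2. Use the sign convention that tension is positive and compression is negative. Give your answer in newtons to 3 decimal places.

-7435.128

N=4 nodes, M=5 members, R=3 reactions → 2N=8, M+R=8
member 0 (0-1): L=2.2551, (cx,cy)=(0.6372,0.7707)
member 1 (0-2): L=3.1280, (cx,cy)=(1.0000,0.0000)
member 2 (1-2): L=2.4249, (cx,cy)=(0.6973,-0.7167)
member 3 (1-3): L=2.9756, (cx,cy)=(0.9958,0.0917)
member 4 (2-3): L=2.3795, (cx,cy)=(0.5346,0.8451)
solve A·x = −loads:
  F[0-1] = +2550.5929 N (tension)
  F[0-2] = +3277.9572 N (tension)
  F[1-2] = -7435.1283 N (compression)
  F[1-3] = +5696.6908 N (tension)
  F[2-3] = -3567.2634 N (compression)
  Rx@0 = -4903.2300 N
  Ry@0 = -1965.7092 N
  Ry@2 = +8343.7892 N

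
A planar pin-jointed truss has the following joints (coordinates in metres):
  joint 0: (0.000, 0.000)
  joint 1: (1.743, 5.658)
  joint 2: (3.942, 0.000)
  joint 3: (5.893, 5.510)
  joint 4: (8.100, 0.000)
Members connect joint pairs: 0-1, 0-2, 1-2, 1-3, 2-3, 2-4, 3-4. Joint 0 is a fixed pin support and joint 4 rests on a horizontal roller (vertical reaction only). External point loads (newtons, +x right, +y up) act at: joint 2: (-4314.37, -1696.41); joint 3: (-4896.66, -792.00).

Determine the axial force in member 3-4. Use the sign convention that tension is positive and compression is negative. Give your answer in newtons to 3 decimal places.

2078.145

N=5 nodes, M=7 members, R=3 reactions → 2N=10, M+R=10
member 0 (0-1): L=5.9204, (cx,cy)=(0.2944,0.9557)
member 1 (0-2): L=3.9420, (cx,cy)=(1.0000,0.0000)
member 2 (1-2): L=6.0703, (cx,cy)=(0.3623,-0.9321)
member 3 (1-3): L=4.1526, (cx,cy)=(0.9994,-0.0356)
member 4 (2-3): L=5.8452, (cx,cy)=(0.3338,0.9427)
member 5 (2-4): L=4.1580, (cx,cy)=(1.0000,0.0000)
member 6 (3-4): L=5.9356, (cx,cy)=(0.3718,-0.9283)
solve A·x = −loads:
  F[0-1] = -4622.4213 N (compression)
  F[0-2] = -7850.1600 N (compression)
  F[1-2] = +4858.8822 N (tension)
  F[1-3] = -3123.0106 N (compression)
  F[2-3] = -3004.7691 N (compression)
  F[2-4] = -772.7092 N (compression)
  F[3-4] = +2078.1454 N (tension)
  Rx@0 = +9211.0300 N
  Ry@0 = +4417.5572 N
  Ry@4 = -1929.1472 N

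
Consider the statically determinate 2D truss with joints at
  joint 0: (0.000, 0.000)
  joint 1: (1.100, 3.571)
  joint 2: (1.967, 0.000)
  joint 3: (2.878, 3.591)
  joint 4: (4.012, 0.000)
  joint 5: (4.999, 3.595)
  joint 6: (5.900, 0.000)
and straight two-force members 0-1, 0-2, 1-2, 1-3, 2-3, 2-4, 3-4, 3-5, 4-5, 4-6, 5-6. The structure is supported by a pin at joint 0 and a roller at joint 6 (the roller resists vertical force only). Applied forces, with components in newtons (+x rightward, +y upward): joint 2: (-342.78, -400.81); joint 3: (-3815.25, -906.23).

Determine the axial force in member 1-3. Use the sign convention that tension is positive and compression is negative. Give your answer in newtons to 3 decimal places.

N=7 nodes, M=11 members, R=3 reactions → 2N=14, M+R=14
member 0 (0-1): L=3.7366, (cx,cy)=(0.2944,0.9557)
member 1 (0-2): L=1.9670, (cx,cy)=(1.0000,0.0000)
member 2 (1-2): L=3.6747, (cx,cy)=(0.2359,-0.9718)
member 3 (1-3): L=1.7781, (cx,cy)=(0.9999,0.0112)
member 4 (2-3): L=3.7048, (cx,cy)=(0.2459,0.9693)
member 5 (2-4): L=2.0450, (cx,cy)=(1.0000,0.0000)
member 6 (3-4): L=3.7658, (cx,cy)=(0.3011,-0.9536)
member 7 (3-5): L=2.1210, (cx,cy)=(1.0000,0.0019)
member 8 (4-5): L=3.7280, (cx,cy)=(0.2648,0.9643)
member 9 (4-6): L=1.8880, (cx,cy)=(1.0000,0.0000)
member 10 (5-6): L=3.7062, (cx,cy)=(0.2431,-0.9700)
solve A·x = −loads:
  F[0-1] = -3195.0726 N (compression)
  F[0-2] = -3217.4430 N (compression)
  F[1-2] = +3122.7791 N (tension)
  F[1-3] = -1677.4657 N (compression)
  F[2-3] = -2717.2420 N (compression)
  F[2-4] = -1469.7198 N (compression)
  F[3-4] = +1833.2737 N (tension)
  F[3-5] = +917.6653 N (tension)
  F[4-5] = -1812.8670 N (compression)
  F[4-6] = -437.7049 N (compression)
  F[5-6] = +1800.4622 N (tension)
  Rx@0 = +4158.0300 N
  Ry@0 = +3053.4874 N
  Ry@6 = -1746.4474 N

-1677.466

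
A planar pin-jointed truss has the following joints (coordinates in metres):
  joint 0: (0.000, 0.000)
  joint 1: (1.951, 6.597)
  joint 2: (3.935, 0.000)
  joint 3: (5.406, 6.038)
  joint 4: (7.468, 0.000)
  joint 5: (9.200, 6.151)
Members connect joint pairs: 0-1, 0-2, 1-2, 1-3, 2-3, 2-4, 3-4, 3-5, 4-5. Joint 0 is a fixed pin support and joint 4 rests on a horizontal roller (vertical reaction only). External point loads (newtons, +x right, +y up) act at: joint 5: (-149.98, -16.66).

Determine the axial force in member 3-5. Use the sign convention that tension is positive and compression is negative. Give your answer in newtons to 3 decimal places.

N=6 nodes, M=9 members, R=3 reactions → 2N=12, M+R=12
member 0 (0-1): L=6.8794, (cx,cy)=(0.2836,0.9589)
member 1 (0-2): L=3.9350, (cx,cy)=(1.0000,0.0000)
member 2 (1-2): L=6.8889, (cx,cy)=(0.2880,-0.9576)
member 3 (1-3): L=3.4999, (cx,cy)=(0.9872,-0.1597)
member 4 (2-3): L=6.2146, (cx,cy)=(0.2367,0.9716)
member 5 (2-4): L=3.5330, (cx,cy)=(1.0000,0.0000)
member 6 (3-4): L=6.3804, (cx,cy)=(0.3232,-0.9463)
member 7 (3-5): L=3.7957, (cx,cy)=(0.9996,0.0298)
member 8 (4-5): L=6.3902, (cx,cy)=(0.2710,0.9626)
solve A·x = −loads:
  F[0-1] = -124.7903 N (compression)
  F[0-2] = -114.5897 N (compression)
  F[1-2] = +137.6380 N (tension)
  F[1-3] = -76.0058 N (compression)
  F[2-3] = -135.6614 N (compression)
  F[2-4] = -42.8388 N (compression)
  F[3-4] = +121.8412 N (tension)
  F[3-5] = -146.5826 N (compression)
  F[4-5] = -12.7743 N (compression)
  Rx@0 = +149.9800 N
  Ry@0 = +119.6668 N
  Ry@4 = -103.0068 N

-146.583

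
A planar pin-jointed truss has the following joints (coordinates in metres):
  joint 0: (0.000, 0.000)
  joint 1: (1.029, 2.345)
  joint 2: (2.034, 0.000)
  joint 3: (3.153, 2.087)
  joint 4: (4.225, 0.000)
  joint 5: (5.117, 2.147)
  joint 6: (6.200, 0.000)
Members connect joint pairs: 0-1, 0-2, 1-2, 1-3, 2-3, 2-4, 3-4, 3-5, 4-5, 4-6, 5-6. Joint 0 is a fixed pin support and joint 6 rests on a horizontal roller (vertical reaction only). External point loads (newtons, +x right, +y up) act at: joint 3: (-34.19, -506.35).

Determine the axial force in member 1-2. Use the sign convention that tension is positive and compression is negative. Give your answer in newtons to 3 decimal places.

N=7 nodes, M=11 members, R=3 reactions → 2N=14, M+R=14
member 0 (0-1): L=2.5608, (cx,cy)=(0.4018,0.9157)
member 1 (0-2): L=2.0340, (cx,cy)=(1.0000,0.0000)
member 2 (1-2): L=2.5513, (cx,cy)=(0.3939,-0.9191)
member 3 (1-3): L=2.1396, (cx,cy)=(0.9927,-0.1206)
member 4 (2-3): L=2.3681, (cx,cy)=(0.4725,0.8813)
member 5 (2-4): L=2.1910, (cx,cy)=(1.0000,0.0000)
member 6 (3-4): L=2.3462, (cx,cy)=(0.4569,-0.8895)
member 7 (3-5): L=1.9649, (cx,cy)=(0.9995,0.0305)
member 8 (4-5): L=2.3249, (cx,cy)=(0.3837,0.9235)
member 9 (4-6): L=1.9750, (cx,cy)=(1.0000,0.0000)
member 10 (5-6): L=2.4047, (cx,cy)=(0.4504,-0.8928)
solve A·x = −loads:
  F[0-1] = -284.3183 N (compression)
  F[0-2] = +80.0555 N (tension)
  F[1-2] = +314.7410 N (tension)
  F[1-3] = -239.9791 N (compression)
  F[2-3] = -328.2528 N (compression)
  F[2-4] = +359.1499 N (tension)
  F[3-4] = -284.4207 N (compression)
  F[3-5] = -229.3036 N (compression)
  F[4-5] = +273.9627 N (tension)
  F[4-6] = +124.0858 N (tension)
  F[5-6] = -275.5189 N (compression)
  Rx@0 = +34.1900 N
  Ry@0 = +260.3553 N
  Ry@6 = +245.9947 N

314.741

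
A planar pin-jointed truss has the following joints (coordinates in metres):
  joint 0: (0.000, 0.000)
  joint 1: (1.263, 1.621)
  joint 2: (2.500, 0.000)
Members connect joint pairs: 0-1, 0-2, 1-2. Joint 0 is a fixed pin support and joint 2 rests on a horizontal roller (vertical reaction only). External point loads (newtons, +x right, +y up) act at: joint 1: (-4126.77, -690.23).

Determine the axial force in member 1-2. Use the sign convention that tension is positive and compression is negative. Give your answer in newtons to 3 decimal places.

N=3 nodes, M=3 members, R=3 reactions → 2N=6, M+R=6
member 0 (0-1): L=2.0549, (cx,cy)=(0.6146,0.7888)
member 1 (0-2): L=2.5000, (cx,cy)=(1.0000,0.0000)
member 2 (1-2): L=2.0391, (cx,cy)=(0.6066,-0.7950)
solve A·x = −loads:
  F[0-1] = -3825.0721 N (compression)
  F[0-2] = -1775.8264 N (compression)
  F[1-2] = +2927.2724 N (tension)
  Rx@0 = +4126.7700 N
  Ry@0 = +3017.3235 N
  Ry@2 = -2327.0935 N

2927.272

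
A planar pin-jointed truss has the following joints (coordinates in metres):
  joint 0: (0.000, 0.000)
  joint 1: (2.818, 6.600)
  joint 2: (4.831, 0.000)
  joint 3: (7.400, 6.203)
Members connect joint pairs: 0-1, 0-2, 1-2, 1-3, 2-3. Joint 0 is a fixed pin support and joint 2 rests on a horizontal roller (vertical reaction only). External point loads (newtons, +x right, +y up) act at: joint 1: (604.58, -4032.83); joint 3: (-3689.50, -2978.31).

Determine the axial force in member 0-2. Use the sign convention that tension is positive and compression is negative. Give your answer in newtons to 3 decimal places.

-1373.634

N=4 nodes, M=5 members, R=3 reactions → 2N=8, M+R=8
member 0 (0-1): L=7.1764, (cx,cy)=(0.3927,0.9197)
member 1 (0-2): L=4.8310, (cx,cy)=(1.0000,0.0000)
member 2 (1-2): L=6.9002, (cx,cy)=(0.2917,-0.9565)
member 3 (1-3): L=4.5992, (cx,cy)=(0.9963,-0.0863)
member 4 (2-3): L=6.7139, (cx,cy)=(0.3826,0.9239)
solve A·x = −loads:
  F[0-1] = -4358.0269 N (compression)
  F[0-2] = -1373.6342 N (compression)
  F[1-2] = +188.7882 N (tension)
  F[1-3] = -2379.8242 N (compression)
  F[2-3] = -3445.9794 N (compression)
  Rx@0 = +3084.9200 N
  Ry@0 = +4007.9795 N
  Ry@2 = +3003.1605 N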